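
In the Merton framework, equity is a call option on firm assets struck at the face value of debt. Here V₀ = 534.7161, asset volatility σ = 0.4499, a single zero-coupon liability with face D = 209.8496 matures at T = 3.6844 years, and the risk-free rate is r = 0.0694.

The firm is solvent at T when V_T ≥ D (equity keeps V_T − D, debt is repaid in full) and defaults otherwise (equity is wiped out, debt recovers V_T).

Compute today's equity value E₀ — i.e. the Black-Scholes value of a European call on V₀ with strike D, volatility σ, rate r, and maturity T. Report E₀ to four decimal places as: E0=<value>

E0=381.3643

d₁ = [ln(V₀/D) + (r + σ²/2)T] / (σ√T)
   = [ln(534.7161/209.8496) + (0.0694 + 0.5·0.4499²)·3.6844] / (0.4499·√3.6844)
   = [0.935345 + 0.628577] / 0.863574 = 1.810989
d₂ = d₁ − σ√T = 1.810989 − 0.863574 = 0.947415
N(d₁) = 0.964929,  N(d₂) = 0.828286,  e^(−rT) = 0.774376
E₀ = V₀·N(d₁) − D·e^(−rT)·N(d₂)
   = 534.7161·0.964929 − 209.8496·0.774376·0.828286 = 381.364265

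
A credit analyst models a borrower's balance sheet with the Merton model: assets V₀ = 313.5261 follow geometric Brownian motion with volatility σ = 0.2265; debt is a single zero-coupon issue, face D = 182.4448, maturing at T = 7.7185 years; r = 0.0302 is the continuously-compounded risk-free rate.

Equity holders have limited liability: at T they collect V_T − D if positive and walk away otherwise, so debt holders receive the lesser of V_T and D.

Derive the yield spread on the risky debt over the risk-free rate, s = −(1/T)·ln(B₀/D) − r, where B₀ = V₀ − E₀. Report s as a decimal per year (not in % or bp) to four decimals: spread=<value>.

d₁ = [ln(V₀/D) + (r + σ²/2)T] / (σ√T)
   = [ln(313.5261/182.4448) + (0.0302 + 0.5·0.2265²)·7.7185] / (0.2265·√7.7185)
   = [0.541435 + 0.431087] / 0.629267 = 1.545485
d₂ = d₁ − σ√T = 1.545485 − 0.629267 = 0.916218
N(d₁) = 0.938885,  N(d₂) = 0.820224,  e^(−rT) = 0.792075
E₀ = V₀·N(d₁) − D·e^(−rT)·N(d₂)
   = 313.5261·0.938885 − 182.4448·0.792075·0.820224 = 175.834535
B₀ = V₀ − E₀ = 313.5261 − 175.834535 = 137.691565
spread = −(1/T)·ln(B₀/D) − r = −(1/7.7185)·ln(137.691565/182.4448) − 0.0302 = 0.00626194

spread=0.0063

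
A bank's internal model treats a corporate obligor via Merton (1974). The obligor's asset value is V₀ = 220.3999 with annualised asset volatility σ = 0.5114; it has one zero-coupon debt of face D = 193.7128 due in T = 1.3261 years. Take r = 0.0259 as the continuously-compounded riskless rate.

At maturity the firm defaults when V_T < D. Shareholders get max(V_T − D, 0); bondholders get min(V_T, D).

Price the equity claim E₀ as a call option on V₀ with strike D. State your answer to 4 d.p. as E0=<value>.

E0=65.5574

d₁ = [ln(V₀/D) + (r + σ²/2)T] / (σ√T)
   = [ln(220.3999/193.7128) + (0.0259 + 0.5·0.5114²)·1.3261] / (0.5114·√1.3261)
   = [0.129067 + 0.207753] / 0.588910 = 0.571939
d₂ = d₁ − σ√T = 0.571939 − 0.588910 = -0.016971
N(d₁) = 0.716318,  N(d₂) = 0.493230,  e^(−rT) = 0.966237
E₀ = V₀·N(d₁) − D·e^(−rT)·N(d₂)
   = 220.3999·0.716318 − 193.7128·0.966237·0.493230 = 65.557416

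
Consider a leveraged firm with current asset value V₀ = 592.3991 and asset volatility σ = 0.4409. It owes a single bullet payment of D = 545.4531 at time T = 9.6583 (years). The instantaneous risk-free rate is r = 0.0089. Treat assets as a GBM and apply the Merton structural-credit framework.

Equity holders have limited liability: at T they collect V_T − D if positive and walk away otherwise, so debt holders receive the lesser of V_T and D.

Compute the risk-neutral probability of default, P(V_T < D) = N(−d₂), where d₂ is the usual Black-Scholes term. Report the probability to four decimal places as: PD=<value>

d₁ = [ln(V₀/D) + (r + σ²/2)T] / (σ√T)
   = [ln(592.3991/545.4531) + (0.0089 + 0.5·0.4409²)·9.6583] / (0.4409·√9.6583)
   = [0.082564 + 1.024711] / 1.370220 = 0.808100
d₂ = d₁ − σ√T = 0.808100 − 1.370220 = -0.562121
risk-neutral PD = N(−d₂) = N(0.562121) = 0.712983

PD=0.7130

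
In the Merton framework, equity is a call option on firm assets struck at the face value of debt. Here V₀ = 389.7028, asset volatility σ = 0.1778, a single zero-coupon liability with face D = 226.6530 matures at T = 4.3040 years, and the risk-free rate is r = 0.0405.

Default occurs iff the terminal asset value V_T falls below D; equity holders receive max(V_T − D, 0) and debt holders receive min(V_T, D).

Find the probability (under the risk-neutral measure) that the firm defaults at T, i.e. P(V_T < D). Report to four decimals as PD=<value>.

PD=0.0394

d₁ = [ln(V₀/D) + (r + σ²/2)T] / (σ√T)
   = [ln(389.7028/226.6530) + (0.0405 + 0.5·0.1778²)·4.3040] / (0.1778·√4.3040)
   = [0.541964 + 0.242343] / 0.368865 = 2.126269
d₂ = d₁ − σ√T = 2.126269 − 0.368865 = 1.757404
risk-neutral PD = N(−d₂) = N(-1.757404) = 0.039425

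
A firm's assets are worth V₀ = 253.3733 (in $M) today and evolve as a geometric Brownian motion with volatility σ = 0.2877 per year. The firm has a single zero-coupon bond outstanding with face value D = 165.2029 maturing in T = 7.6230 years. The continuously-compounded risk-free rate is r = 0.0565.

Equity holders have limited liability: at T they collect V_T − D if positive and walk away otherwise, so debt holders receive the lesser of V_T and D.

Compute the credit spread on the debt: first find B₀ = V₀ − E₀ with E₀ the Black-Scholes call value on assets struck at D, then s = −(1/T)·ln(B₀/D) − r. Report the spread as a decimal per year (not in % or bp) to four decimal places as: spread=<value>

d₁ = [ln(V₀/D) + (r + σ²/2)T] / (σ√T)
   = [ln(253.3733/165.2029) + (0.0565 + 0.5·0.2877²)·7.6230] / (0.2877·√7.6230)
   = [0.427689 + 0.746182] / 0.794333 = 1.477807
d₂ = d₁ − σ√T = 1.477807 − 0.794333 = 0.683474
N(d₁) = 0.930270,  N(d₂) = 0.752846,  e^(−rT) = 0.650054
E₀ = V₀·N(d₁) − D·e^(−rT)·N(d₂)
   = 253.3733·0.930270 − 165.2029·0.650054·0.752846 = 154.856864
B₀ = V₀ − E₀ = 253.3733 − 154.856864 = 98.516436
spread = −(1/T)·ln(B₀/D) − r = −(1/7.6230)·ln(98.516436/165.2029) − 0.0565 = 0.01131464

spread=0.0113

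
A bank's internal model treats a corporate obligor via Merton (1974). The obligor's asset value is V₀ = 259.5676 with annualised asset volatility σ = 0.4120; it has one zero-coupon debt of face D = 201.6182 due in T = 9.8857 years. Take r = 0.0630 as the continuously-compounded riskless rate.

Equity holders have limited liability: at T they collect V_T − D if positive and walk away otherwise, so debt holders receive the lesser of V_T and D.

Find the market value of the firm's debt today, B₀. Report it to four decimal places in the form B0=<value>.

d₁ = [ln(V₀/D) + (r + σ²/2)T] / (σ√T)
   = [ln(259.5676/201.6182) + (0.0630 + 0.5·0.4120²)·9.8857] / (0.4120·√9.8857)
   = [0.252641 + 1.461818] / 1.295391 = 1.323507
d₂ = d₁ − σ√T = 1.323507 − 1.295391 = 0.028116
N(d₁) = 0.907167,  N(d₂) = 0.511215,  e^(−rT) = 0.536441
E₀ = V₀·N(d₁) − D·e^(−rT)·N(d₂)
   = 259.5676·0.907167 − 201.6182·0.536441·0.511215 = 180.179956
B₀ = V₀ − E₀ = 259.5676 − 180.179956 = 79.387644

B0=79.3876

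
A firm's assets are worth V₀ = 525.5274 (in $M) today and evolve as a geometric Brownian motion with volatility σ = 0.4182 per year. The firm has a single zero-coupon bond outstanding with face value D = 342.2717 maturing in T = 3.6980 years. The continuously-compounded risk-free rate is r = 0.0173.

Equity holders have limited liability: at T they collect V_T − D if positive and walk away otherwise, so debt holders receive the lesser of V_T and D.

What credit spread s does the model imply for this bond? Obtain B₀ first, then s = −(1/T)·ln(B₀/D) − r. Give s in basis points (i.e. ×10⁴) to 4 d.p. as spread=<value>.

d₁ = [ln(V₀/D) + (r + σ²/2)T] / (σ√T)
   = [ln(525.5274/342.2717) + (0.0173 + 0.5·0.4182²)·3.6980] / (0.4182·√3.6980)
   = [0.428797 + 0.387349] / 0.804206 = 1.014847
d₂ = d₁ − σ√T = 1.014847 − 0.804206 = 0.210641
N(d₁) = 0.844911,  N(d₂) = 0.583416,  e^(−rT) = 0.938028
E₀ = V₀·N(d₁) − D·e^(−rT)·N(d₂)
   = 525.5274·0.844911 − 342.2717·0.938028·0.583416 = 256.711815
B₀ = V₀ − E₀ = 525.5274 − 256.711815 = 268.815585
spread = −(1/T)·ln(B₀/D) − r = −(1/3.6980)·ln(268.815585/342.2717) − 0.0173 = 0.04802701
in basis points: 0.04802701 × 10⁴ = 480.2701 bp

spread=480.2701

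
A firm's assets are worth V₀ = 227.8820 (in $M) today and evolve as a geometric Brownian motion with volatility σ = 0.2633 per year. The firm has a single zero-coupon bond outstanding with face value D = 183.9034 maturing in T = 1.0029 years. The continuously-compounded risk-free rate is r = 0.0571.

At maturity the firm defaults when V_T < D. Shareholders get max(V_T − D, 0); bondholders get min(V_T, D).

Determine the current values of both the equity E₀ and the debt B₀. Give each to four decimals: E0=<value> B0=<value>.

E0=58.3148 B0=169.5672

d₁ = [ln(V₀/D) + (r + σ²/2)T] / (σ√T)
   = [ln(227.8820/183.9034) + (0.0571 + 0.5·0.2633²)·1.0029] / (0.2633·√1.0029)
   = [0.214417 + 0.092030] / 0.263682 = 1.162186
d₂ = d₁ − σ√T = 1.162186 − 0.263682 = 0.898504
N(d₁) = 0.877420,  N(d₂) = 0.815542,  e^(−rT) = 0.944343
E₀ = V₀·N(d₁) − D·e^(−rT)·N(d₂)
   = 227.8820·0.877420 − 183.9034·0.944343·0.815542 = 58.314799
B₀ = V₀ − E₀ = 227.8820 − 58.314799 = 169.567201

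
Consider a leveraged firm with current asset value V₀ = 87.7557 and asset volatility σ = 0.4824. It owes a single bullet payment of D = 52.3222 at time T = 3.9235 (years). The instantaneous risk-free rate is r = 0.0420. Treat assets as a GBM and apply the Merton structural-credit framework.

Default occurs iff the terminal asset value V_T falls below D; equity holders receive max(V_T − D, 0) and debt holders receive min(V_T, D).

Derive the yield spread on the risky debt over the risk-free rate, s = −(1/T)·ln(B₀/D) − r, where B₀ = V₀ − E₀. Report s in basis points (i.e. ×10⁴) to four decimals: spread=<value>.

d₁ = [ln(V₀/D) + (r + σ²/2)T] / (σ√T)
   = [ln(87.7557/52.3222) + (0.0420 + 0.5·0.4824²)·3.9235] / (0.4824·√3.9235)
   = [0.517136 + 0.621305] / 0.955530 = 1.191425
d₂ = d₁ − σ√T = 1.191425 − 0.955530 = 0.235895
N(d₁) = 0.883257,  N(d₂) = 0.593243,  e^(−rT) = 0.848074
E₀ = V₀·N(d₁) − D·e^(−rT)·N(d₂)
   = 87.7557·0.883257 − 52.3222·0.848074·0.593243 = 51.186758
B₀ = V₀ − E₀ = 87.7557 − 51.186758 = 36.568942
spread = −(1/T)·ln(B₀/D) − r = −(1/3.9235)·ln(36.568942/52.3222) − 0.0420 = 0.04930151
in basis points: 0.04930151 × 10⁴ = 493.0151 bp

spread=493.0151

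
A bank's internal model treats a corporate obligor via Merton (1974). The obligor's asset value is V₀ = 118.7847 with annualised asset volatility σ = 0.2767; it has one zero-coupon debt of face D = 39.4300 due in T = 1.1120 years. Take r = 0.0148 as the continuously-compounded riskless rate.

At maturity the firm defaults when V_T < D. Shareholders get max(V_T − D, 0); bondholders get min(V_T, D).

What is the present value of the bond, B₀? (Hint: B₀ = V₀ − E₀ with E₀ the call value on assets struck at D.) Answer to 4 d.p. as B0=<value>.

d₁ = [ln(V₀/D) + (r + σ²/2)T] / (σ√T)
   = [ln(118.7847/39.4300) + (0.0148 + 0.5·0.2767²)·1.1120] / (0.2767·√1.1120)
   = [1.102786 + 0.059027] / 0.291784 = 3.981754
d₂ = d₁ − σ√T = 3.981754 − 0.291784 = 3.689970
N(d₁) = 0.999966,  N(d₂) = 0.999888,  e^(−rT) = 0.983677
E₀ = V₀·N(d₁) − D·e^(−rT)·N(d₂)
   = 118.7847·0.999966 − 39.4300·0.983677·0.999888 = 79.998599
B₀ = V₀ − E₀ = 118.7847 − 79.998599 = 38.786101

B0=38.7861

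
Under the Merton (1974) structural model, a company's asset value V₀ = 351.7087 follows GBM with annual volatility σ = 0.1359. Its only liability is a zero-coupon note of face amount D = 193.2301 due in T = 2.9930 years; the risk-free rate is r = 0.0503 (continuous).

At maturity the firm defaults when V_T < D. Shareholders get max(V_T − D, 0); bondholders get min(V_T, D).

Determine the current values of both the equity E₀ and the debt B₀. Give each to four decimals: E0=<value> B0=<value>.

E0=185.4961 B0=166.2126

d₁ = [ln(V₀/D) + (r + σ²/2)T] / (σ√T)
   = [ln(351.7087/193.2301) + (0.0503 + 0.5·0.1359²)·2.9930] / (0.1359·√2.9930)
   = [0.598922 + 0.178186] / 0.235111 = 3.305283
d₂ = d₁ − σ√T = 3.305283 − 0.235111 = 3.070172
N(d₁) = 0.999526,  N(d₂) = 0.998930,  e^(−rT) = 0.860237
E₀ = V₀·N(d₁) − D·e^(−rT)·N(d₂)
   = 351.7087·0.999526 − 193.2301·0.860237·0.998930 = 185.496065
B₀ = V₀ − E₀ = 351.7087 − 185.496065 = 166.212635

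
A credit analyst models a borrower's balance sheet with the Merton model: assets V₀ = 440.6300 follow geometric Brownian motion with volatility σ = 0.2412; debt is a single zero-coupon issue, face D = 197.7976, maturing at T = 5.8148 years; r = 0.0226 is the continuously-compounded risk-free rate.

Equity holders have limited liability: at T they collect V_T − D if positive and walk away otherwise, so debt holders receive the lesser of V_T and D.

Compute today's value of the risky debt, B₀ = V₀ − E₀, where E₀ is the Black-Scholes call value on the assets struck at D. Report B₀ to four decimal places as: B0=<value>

B0=169.8433

d₁ = [ln(V₀/D) + (r + σ²/2)T] / (σ√T)
   = [ln(440.6300/197.7976) + (0.0226 + 0.5·0.2412²)·5.8148] / (0.2412·√5.8148)
   = [0.800961 + 0.300560] / 0.581627 = 1.893861
d₂ = d₁ − σ√T = 1.893861 − 0.581627 = 1.312233
N(d₁) = 0.970878,  N(d₂) = 0.905279,  e^(−rT) = 0.876854
E₀ = V₀·N(d₁) − D·e^(−rT)·N(d₂)
   = 440.6300·0.970878 − 197.7976·0.876854·0.905279 = 270.786737
B₀ = V₀ − E₀ = 440.6300 − 270.786737 = 169.843263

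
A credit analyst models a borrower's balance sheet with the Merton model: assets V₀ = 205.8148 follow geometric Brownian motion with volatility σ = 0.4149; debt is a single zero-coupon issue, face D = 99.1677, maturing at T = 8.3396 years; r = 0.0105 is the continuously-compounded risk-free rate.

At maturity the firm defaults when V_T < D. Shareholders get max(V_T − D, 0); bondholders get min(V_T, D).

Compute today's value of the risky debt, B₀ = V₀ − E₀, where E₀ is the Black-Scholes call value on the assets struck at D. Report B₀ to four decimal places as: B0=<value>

B0=69.0271

d₁ = [ln(V₀/D) + (r + σ²/2)T] / (σ√T)
   = [ln(205.8148/99.1677) + (0.0105 + 0.5·0.4149²)·8.3396] / (0.4149·√8.3396)
   = [0.730164 + 0.805364] / 1.198163 = 1.281568
d₂ = d₁ − σ√T = 1.281568 − 1.198163 = 0.083405
N(d₁) = 0.900003,  N(d₂) = 0.533235,  e^(−rT) = 0.916159
E₀ = V₀·N(d₁) − D·e^(−rT)·N(d₂)
   = 205.8148·0.900003 − 99.1677·0.916159·0.533235 = 136.787725
B₀ = V₀ − E₀ = 205.8148 − 136.787725 = 69.027075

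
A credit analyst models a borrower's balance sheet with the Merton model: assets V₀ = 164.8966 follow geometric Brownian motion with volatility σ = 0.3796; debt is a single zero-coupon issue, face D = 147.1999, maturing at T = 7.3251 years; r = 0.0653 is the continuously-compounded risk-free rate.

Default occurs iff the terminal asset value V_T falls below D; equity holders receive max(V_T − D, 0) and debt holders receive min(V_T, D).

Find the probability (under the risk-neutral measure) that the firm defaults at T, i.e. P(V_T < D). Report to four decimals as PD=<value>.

d₁ = [ln(V₀/D) + (r + σ²/2)T] / (σ√T)
   = [ln(164.8966/147.1999) + (0.0653 + 0.5·0.3796²)·7.3251] / (0.3796·√7.3251)
   = [0.113527 + 1.006088] / 1.027384 = 1.089773
d₂ = d₁ − σ√T = 1.089773 − 1.027384 = 0.062388
risk-neutral PD = N(−d₂) = N(-0.062388) = 0.475127

PD=0.4751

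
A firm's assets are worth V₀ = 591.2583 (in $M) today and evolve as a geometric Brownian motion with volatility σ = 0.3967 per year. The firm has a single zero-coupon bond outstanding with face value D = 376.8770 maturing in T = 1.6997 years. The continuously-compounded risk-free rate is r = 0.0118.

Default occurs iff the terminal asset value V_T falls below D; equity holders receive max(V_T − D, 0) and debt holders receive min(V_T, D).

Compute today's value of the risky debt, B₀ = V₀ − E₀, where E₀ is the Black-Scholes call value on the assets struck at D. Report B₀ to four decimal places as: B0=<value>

B0=346.0244

d₁ = [ln(V₀/D) + (r + σ²/2)T] / (σ√T)
   = [ln(591.2583/376.8770) + (0.0118 + 0.5·0.3967²)·1.6997] / (0.3967·√1.6997)
   = [0.450334 + 0.153798] / 0.517188 = 1.168110
d₂ = d₁ − σ√T = 1.168110 − 0.517188 = 0.650922
N(d₁) = 0.878619,  N(d₂) = 0.742452,  e^(−rT) = 0.980143
E₀ = V₀·N(d₁) − D·e^(−rT)·N(d₂)
   = 591.2583·0.878619 − 376.8770·0.980143·0.742452 = 245.233872
B₀ = V₀ − E₀ = 591.2583 − 245.233872 = 346.024428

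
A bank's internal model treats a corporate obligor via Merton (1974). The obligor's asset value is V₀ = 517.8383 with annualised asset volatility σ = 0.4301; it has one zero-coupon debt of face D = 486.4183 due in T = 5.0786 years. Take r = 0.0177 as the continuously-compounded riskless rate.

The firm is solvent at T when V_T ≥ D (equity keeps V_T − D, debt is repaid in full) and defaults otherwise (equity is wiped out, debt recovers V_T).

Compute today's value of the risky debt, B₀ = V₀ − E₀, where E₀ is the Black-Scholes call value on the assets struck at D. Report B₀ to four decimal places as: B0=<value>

B0=300.1377

d₁ = [ln(V₀/D) + (r + σ²/2)T] / (σ√T)
   = [ln(517.8383/486.4183) + (0.0177 + 0.5·0.4301²)·5.0786] / (0.4301·√5.0786)
   = [0.062594 + 0.559626] / 0.969263 = 0.641952
d₂ = d₁ − σ√T = 0.641952 − 0.969263 = -0.327310
N(d₁) = 0.739548,  N(d₂) = 0.371717,  e^(−rT) = 0.914031
E₀ = V₀·N(d₁) − D·e^(−rT)·N(d₂)
   = 517.8383·0.739548 − 486.4183·0.914031·0.371717 = 217.700583
B₀ = V₀ − E₀ = 517.8383 − 217.700583 = 300.137717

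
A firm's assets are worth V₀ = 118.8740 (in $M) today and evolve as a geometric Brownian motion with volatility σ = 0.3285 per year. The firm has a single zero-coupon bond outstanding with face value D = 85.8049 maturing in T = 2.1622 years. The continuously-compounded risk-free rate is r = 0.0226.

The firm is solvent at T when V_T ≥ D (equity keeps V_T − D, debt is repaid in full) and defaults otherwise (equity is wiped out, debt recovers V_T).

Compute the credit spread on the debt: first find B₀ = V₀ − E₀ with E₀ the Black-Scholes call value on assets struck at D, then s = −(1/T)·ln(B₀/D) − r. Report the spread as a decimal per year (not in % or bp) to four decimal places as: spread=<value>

spread=0.0345

d₁ = [ln(V₀/D) + (r + σ²/2)T] / (σ√T)
   = [ln(118.8740/85.8049) + (0.0226 + 0.5·0.3285²)·2.1622] / (0.3285·√2.1622)
   = [0.325988 + 0.165530] / 0.483040 = 1.017550
d₂ = d₁ − σ√T = 1.017550 − 0.483040 = 0.534510
N(d₁) = 0.845554,  N(d₂) = 0.703506,  e^(−rT) = 0.952309
E₀ = V₀·N(d₁) − D·e^(−rT)·N(d₂)
   = 118.8740·0.845554 − 85.8049·0.952309·0.703506 = 43.029001
B₀ = V₀ − E₀ = 118.8740 − 43.029001 = 75.844999
spread = −(1/T)·ln(B₀/D) − r = −(1/2.1622)·ln(75.844999/85.8049) − 0.0226 = 0.03446426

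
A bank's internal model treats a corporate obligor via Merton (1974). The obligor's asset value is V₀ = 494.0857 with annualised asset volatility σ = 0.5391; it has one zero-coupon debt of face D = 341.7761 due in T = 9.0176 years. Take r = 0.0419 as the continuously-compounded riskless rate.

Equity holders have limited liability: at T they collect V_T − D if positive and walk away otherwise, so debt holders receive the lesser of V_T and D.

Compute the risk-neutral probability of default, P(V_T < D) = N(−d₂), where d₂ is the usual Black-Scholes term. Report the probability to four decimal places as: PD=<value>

PD=0.6362

d₁ = [ln(V₀/D) + (r + σ²/2)T] / (σ√T)
   = [ln(494.0857/341.7761) + (0.0419 + 0.5·0.5391²)·9.0176] / (0.5391·√9.0176)
   = [0.368553 + 1.688225] / 1.618881 = 1.270494
d₂ = d₁ − σ√T = 1.270494 − 1.618881 = -0.348387
risk-neutral PD = N(−d₂) = N(0.348387) = 0.636225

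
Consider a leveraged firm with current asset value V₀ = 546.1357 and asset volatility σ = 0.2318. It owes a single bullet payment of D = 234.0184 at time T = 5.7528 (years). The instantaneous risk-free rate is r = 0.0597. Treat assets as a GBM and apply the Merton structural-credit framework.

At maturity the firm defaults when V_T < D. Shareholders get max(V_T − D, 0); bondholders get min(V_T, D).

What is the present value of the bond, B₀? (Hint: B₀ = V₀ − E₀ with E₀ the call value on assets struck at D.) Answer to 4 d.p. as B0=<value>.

d₁ = [ln(V₀/D) + (r + σ²/2)T] / (σ√T)
   = [ln(546.1357/234.0184) + (0.0597 + 0.5·0.2318²)·5.7528] / (0.2318·√5.7528)
   = [0.847468 + 0.497995] / 0.555972 = 2.420018
d₂ = d₁ − σ√T = 2.420018 − 0.555972 = 1.864045
N(d₁) = 0.992240,  N(d₂) = 0.968842,  e^(−rT) = 0.709325
E₀ = V₀·N(d₁) − D·e^(−rT)·N(d₂)
   = 546.1357·0.992240 − 234.0184·0.709325·0.968842 = 381.074783
B₀ = V₀ − E₀ = 546.1357 − 381.074783 = 165.060917

B0=165.0609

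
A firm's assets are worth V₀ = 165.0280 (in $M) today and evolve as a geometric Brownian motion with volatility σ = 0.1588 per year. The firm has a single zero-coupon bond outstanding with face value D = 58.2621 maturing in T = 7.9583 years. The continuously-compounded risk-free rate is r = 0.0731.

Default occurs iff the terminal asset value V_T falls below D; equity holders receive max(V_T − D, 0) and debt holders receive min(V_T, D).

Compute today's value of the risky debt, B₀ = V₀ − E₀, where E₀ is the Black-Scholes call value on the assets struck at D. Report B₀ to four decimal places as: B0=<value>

B0=32.5626

d₁ = [ln(V₀/D) + (r + σ²/2)T] / (σ√T)
   = [ln(165.0280/58.2621) + (0.0731 + 0.5·0.1588²)·7.9583] / (0.1588·√7.9583)
   = [1.041163 + 0.682096] / 0.447982 = 3.846714
d₂ = d₁ − σ√T = 3.846714 − 0.447982 = 3.398732
N(d₁) = 0.999940,  N(d₂) = 0.999662,  e^(−rT) = 0.558918
E₀ = V₀·N(d₁) − D·e^(−rT)·N(d₂)
   = 165.0280·0.999940 − 58.2621·0.558918·0.999662 = 132.465383
B₀ = V₀ − E₀ = 165.0280 − 132.465383 = 32.562617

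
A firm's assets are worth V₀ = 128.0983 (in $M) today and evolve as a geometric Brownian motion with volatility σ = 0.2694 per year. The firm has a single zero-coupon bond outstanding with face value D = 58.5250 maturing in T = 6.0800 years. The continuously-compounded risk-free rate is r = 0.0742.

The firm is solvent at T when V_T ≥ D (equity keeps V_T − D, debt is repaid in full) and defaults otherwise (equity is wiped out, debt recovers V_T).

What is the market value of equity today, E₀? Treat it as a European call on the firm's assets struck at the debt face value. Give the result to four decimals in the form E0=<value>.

d₁ = [ln(V₀/D) + (r + σ²/2)T] / (σ√T)
   = [ln(128.0983/58.5250) + (0.0742 + 0.5·0.2694²)·6.0800] / (0.2694·√6.0800)
   = [0.783344 + 0.671768] / 0.664277 = 2.190519
d₂ = d₁ − σ√T = 2.190519 − 0.664277 = 1.526242
N(d₁) = 0.985757,  N(d₂) = 0.936525,  e^(−rT) = 0.636904
E₀ = V₀·N(d₁) − D·e^(−rT)·N(d₂)
   = 128.0983·0.985757 − 58.5250·0.636904·0.936525 = 91.364950

E0=91.3649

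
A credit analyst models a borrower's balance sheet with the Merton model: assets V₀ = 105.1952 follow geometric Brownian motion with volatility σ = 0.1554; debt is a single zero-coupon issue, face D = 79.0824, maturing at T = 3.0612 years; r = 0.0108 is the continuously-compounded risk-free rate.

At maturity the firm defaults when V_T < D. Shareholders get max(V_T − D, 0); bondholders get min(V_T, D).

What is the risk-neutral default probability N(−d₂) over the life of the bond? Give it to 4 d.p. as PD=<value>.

PD=0.1503

d₁ = [ln(V₀/D) + (r + σ²/2)T] / (σ√T)
   = [ln(105.1952/79.0824) + (0.0108 + 0.5·0.1554²)·3.0612] / (0.1554·√3.0612)
   = [0.285327 + 0.070024] / 0.271892 = 1.306955
d₂ = d₁ − σ√T = 1.306955 − 0.271892 = 1.035063
risk-neutral PD = N(−d₂) = N(-1.035063) = 0.150320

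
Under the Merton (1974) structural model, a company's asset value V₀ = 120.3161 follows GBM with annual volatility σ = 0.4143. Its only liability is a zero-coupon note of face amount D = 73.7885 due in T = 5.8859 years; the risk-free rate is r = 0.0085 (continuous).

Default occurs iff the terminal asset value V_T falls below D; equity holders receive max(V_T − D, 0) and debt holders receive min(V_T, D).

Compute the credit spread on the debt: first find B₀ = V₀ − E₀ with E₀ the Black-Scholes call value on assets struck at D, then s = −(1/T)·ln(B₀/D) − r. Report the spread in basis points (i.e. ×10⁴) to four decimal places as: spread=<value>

spread=444.8982

d₁ = [ln(V₀/D) + (r + σ²/2)T] / (σ√T)
   = [ln(120.3161/73.7885) + (0.0085 + 0.5·0.4143²)·5.8859] / (0.4143·√5.8859)
   = [0.488920 + 0.555171] / 1.005128 = 1.038764
d₂ = d₁ − σ√T = 1.038764 − 1.005128 = 0.033636
N(d₁) = 0.850543,  N(d₂) = 0.513416,  e^(−rT) = 0.951201
E₀ = V₀·N(d₁) − D·e^(−rT)·N(d₂)
   = 120.3161·0.850543 − 73.7885·0.951201·0.513416 = 66.298490
B₀ = V₀ − E₀ = 120.3161 − 66.298490 = 54.017610
spread = −(1/T)·ln(B₀/D) − r = −(1/5.8859)·ln(54.017610/73.7885) − 0.0085 = 0.04448982
in basis points: 0.04448982 × 10⁴ = 444.8982 bp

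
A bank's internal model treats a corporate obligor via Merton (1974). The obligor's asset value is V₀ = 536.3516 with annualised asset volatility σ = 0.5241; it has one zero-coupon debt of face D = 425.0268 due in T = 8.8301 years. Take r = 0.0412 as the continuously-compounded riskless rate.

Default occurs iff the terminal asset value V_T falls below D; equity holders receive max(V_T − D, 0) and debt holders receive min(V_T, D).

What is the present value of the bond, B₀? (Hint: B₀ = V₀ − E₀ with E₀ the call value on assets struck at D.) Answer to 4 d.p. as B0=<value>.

d₁ = [ln(V₀/D) + (r + σ²/2)T] / (σ√T)
   = [ln(536.3516/425.0268) + (0.0412 + 0.5·0.5241²)·8.8301] / (0.5241·√8.8301)
   = [0.232638 + 1.576530] / 1.557389 = 1.161667
d₂ = d₁ − σ√T = 1.161667 − 1.557389 = -0.395721
N(d₁) = 0.877315,  N(d₂) = 0.346155,  e^(−rT) = 0.695030
E₀ = V₀·N(d₁) − D·e^(−rT)·N(d₂)
   = 536.3516·0.877315 − 425.0268·0.695030·0.346155 = 368.292622
B₀ = V₀ − E₀ = 536.3516 − 368.292622 = 168.058978

B0=168.0590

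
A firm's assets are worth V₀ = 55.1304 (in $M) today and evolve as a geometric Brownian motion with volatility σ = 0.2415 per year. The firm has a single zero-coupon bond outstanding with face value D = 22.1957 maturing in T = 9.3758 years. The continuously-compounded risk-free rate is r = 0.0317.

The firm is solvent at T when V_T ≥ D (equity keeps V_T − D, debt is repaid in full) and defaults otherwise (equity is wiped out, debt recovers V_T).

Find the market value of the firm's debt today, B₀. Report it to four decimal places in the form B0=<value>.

d₁ = [ln(V₀/D) + (r + σ²/2)T] / (σ√T)
   = [ln(55.1304/22.1957) + (0.0317 + 0.5·0.2415²)·9.3758] / (0.2415·√9.3758)
   = [0.909803 + 0.570622] / 0.739471 = 2.002004
d₂ = d₁ − σ√T = 2.002004 − 0.739471 = 1.262533
N(d₁) = 0.977358,  N(d₂) = 0.896621,  e^(−rT) = 0.742886
E₀ = V₀·N(d₁) − D·e^(−rT)·N(d₂)
   = 55.1304·0.977358 − 22.1957·0.742886·0.896621 = 39.097853
B₀ = V₀ − E₀ = 55.1304 − 39.097853 = 16.032547

B0=16.0325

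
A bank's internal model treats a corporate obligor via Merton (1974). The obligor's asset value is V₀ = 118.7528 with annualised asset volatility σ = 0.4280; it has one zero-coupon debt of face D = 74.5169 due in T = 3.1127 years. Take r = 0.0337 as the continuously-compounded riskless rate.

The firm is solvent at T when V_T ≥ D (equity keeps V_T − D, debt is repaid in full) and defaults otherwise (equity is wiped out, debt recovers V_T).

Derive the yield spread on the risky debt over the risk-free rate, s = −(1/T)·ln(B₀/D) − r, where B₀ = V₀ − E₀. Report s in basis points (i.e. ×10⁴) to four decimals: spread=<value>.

d₁ = [ln(V₀/D) + (r + σ²/2)T] / (σ√T)
   = [ln(118.7528/74.5169) + (0.0337 + 0.5·0.4280²)·3.1127] / (0.4280·√3.1127)
   = [0.466018 + 0.389996] / 0.755114 = 1.133623
d₂ = d₁ − σ√T = 1.133623 − 0.755114 = 0.378509
N(d₁) = 0.871524,  N(d₂) = 0.647474,  e^(−rT) = 0.900416
E₀ = V₀·N(d₁) − D·e^(−rT)·N(d₂)
   = 118.7528·0.871524 − 74.5169·0.900416·0.647474 = 60.052816
B₀ = V₀ − E₀ = 118.7528 − 60.052816 = 58.699984
spread = −(1/T)·ln(B₀/D) − r = −(1/3.1127)·ln(58.699984/74.5169) − 0.0337 = 0.04294937
in basis points: 0.04294937 × 10⁴ = 429.4937 bp

spread=429.4937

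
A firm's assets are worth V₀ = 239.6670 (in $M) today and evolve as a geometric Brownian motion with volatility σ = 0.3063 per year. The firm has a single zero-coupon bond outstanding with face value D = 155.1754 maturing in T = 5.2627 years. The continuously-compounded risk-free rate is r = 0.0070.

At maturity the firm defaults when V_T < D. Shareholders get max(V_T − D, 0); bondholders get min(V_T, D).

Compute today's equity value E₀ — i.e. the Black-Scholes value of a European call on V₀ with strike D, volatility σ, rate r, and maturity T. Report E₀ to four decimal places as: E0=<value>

E0=109.3884

d₁ = [ln(V₀/D) + (r + σ²/2)T] / (σ√T)
   = [ln(239.6670/155.1754) + (0.0070 + 0.5·0.3063²)·5.2627] / (0.3063·√5.2627)
   = [0.434694 + 0.283711] / 0.702670 = 1.022394
d₂ = d₁ − σ√T = 1.022394 − 0.702670 = 0.319725
N(d₁) = 0.846703,  N(d₂) = 0.625411,  e^(−rT) = 0.963831
E₀ = V₀·N(d₁) − D·e^(−rT)·N(d₂)
   = 239.6670·0.846703 − 155.1754·0.963831·0.625411 = 109.388374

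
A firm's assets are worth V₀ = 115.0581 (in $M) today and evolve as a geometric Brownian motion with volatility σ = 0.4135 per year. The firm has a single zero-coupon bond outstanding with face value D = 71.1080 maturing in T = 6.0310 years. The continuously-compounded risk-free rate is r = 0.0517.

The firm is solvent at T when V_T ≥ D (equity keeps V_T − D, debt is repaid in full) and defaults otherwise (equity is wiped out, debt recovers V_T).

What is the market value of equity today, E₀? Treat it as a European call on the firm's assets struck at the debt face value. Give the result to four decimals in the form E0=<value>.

d₁ = [ln(V₀/D) + (r + σ²/2)T] / (σ√T)
   = [ln(115.0581/71.1080) + (0.0517 + 0.5·0.4135²)·6.0310] / (0.4135·√6.0310)
   = [0.481237 + 0.827400] / 1.015477 = 1.288692
d₂ = d₁ − σ√T = 1.288692 − 1.015477 = 0.273214
N(d₁) = 0.901247,  N(d₂) = 0.607656,  e^(−rT) = 0.732126
E₀ = V₀·N(d₁) − D·e^(−rT)·N(d₂)
   = 115.0581·0.901247 − 71.1080·0.732126·0.607656 = 72.061238

E0=72.0612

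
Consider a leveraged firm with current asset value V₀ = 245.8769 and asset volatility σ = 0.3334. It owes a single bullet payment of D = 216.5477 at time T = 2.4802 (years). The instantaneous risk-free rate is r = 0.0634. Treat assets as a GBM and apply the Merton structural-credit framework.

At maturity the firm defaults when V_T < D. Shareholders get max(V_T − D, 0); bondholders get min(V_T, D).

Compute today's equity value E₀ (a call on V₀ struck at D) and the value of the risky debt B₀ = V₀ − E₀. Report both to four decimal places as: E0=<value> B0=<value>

d₁ = [ln(V₀/D) + (r + σ²/2)T] / (σ√T)
   = [ln(245.8769/216.5477) + (0.0634 + 0.5·0.3334²)·2.4802] / (0.3334·√2.4802)
   = [0.127020 + 0.295089] / 0.525060 = 0.803925
d₂ = d₁ − σ√T = 0.803925 − 0.525060 = 0.278865
N(d₁) = 0.789280,  N(d₂) = 0.609826,  e^(−rT) = 0.854495
E₀ = V₀·N(d₁) − D·e^(−rT)·N(d₂)
   = 245.8769·0.789280 − 216.5477·0.854495·0.609826 = 81.224182
B₀ = V₀ − E₀ = 245.8769 − 81.224182 = 164.652718

E0=81.2242 B0=164.6527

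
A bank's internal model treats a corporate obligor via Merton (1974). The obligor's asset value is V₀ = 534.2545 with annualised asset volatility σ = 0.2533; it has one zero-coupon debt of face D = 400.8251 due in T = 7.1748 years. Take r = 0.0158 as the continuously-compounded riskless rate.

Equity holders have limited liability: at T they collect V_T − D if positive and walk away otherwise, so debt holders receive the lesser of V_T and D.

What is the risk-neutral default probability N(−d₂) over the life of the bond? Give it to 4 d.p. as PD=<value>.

d₁ = [ln(V₀/D) + (r + σ²/2)T] / (σ√T)
   = [ln(534.2545/400.8251) + (0.0158 + 0.5·0.2533²)·7.1748] / (0.2533·√7.1748)
   = [0.287347 + 0.343533] / 0.678485 = 0.929836
d₂ = d₁ − σ√T = 0.929836 − 0.678485 = 0.251352
risk-neutral PD = N(−d₂) = N(-0.251352) = 0.400771

PD=0.4008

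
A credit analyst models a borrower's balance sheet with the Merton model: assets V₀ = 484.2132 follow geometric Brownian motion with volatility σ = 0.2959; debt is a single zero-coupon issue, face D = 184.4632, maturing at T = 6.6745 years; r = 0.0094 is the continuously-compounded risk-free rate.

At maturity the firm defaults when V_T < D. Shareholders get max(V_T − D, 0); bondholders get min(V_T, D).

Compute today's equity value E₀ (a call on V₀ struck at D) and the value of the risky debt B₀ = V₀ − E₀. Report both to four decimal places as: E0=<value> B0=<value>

d₁ = [ln(V₀/D) + (r + σ²/2)T] / (σ√T)
   = [ln(484.2132/184.4632) + (0.0094 + 0.5·0.2959²)·6.6745] / (0.2959·√6.6745)
   = [0.965075 + 0.354939] / 0.764459 = 1.726730
d₂ = d₁ − σ√T = 1.726730 − 0.764459 = 0.962271
N(d₁) = 0.957892,  N(d₂) = 0.832043,  e^(−rT) = 0.939187
E₀ = V₀·N(d₁) − D·e^(−rT)·N(d₂)
   = 484.2132·0.957892 − 184.4632·0.939187·0.832043 = 319.676168
B₀ = V₀ − E₀ = 484.2132 − 319.676168 = 164.537032

E0=319.6762 B0=164.5370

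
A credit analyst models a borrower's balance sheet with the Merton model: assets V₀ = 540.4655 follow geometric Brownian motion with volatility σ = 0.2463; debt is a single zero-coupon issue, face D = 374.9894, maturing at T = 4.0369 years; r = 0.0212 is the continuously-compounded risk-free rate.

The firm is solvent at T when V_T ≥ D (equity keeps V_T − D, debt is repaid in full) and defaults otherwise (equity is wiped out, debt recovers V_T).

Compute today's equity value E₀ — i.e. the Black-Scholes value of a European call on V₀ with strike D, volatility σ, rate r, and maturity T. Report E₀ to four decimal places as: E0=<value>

E0=216.8279

d₁ = [ln(V₀/D) + (r + σ²/2)T] / (σ√T)
   = [ln(540.4655/374.9894) + (0.0212 + 0.5·0.2463²)·4.0369] / (0.2463·√4.0369)
   = [0.365533 + 0.208029] / 0.494867 = 1.159023
d₂ = d₁ − σ√T = 1.159023 − 0.494867 = 0.664156
N(d₁) = 0.876777,  N(d₂) = 0.746705,  e^(−rT) = 0.917978
E₀ = V₀·N(d₁) − D·e^(−rT)·N(d₂)
   = 540.4655·0.876777 − 374.9894·0.917978·0.746705 = 216.827911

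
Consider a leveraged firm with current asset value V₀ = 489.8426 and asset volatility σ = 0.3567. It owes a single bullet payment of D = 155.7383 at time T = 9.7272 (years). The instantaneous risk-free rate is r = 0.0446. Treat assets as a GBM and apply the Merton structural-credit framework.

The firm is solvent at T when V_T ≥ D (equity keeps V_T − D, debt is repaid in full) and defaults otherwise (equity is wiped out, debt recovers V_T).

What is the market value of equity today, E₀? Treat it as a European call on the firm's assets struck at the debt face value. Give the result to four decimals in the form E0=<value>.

E0=396.6985

d₁ = [ln(V₀/D) + (r + σ²/2)T] / (σ√T)
   = [ln(489.8426/155.7383) + (0.0446 + 0.5·0.3567²)·9.7272] / (0.3567·√9.7272)
   = [1.145907 + 1.052653] / 1.112492 = 1.976247
d₂ = d₁ − σ√T = 1.976247 − 1.112492 = 0.863755
N(d₁) = 0.975937,  N(d₂) = 0.806139,  e^(−rT) = 0.648020
E₀ = V₀·N(d₁) − D·e^(−rT)·N(d₂)
   = 489.8426·0.975937 − 155.7383·0.648020·0.806139 = 396.698521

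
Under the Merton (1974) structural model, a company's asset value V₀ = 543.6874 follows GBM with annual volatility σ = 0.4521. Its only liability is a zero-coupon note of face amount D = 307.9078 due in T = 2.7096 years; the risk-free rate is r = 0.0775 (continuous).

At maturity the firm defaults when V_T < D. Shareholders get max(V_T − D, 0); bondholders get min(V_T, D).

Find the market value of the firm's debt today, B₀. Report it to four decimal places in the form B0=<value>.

d₁ = [ln(V₀/D) + (r + σ²/2)T] / (σ√T)
   = [ln(543.6874/307.9078) + (0.0775 + 0.5·0.4521²)·2.7096] / (0.4521·√2.7096)
   = [0.568574 + 0.486908] / 0.744196 = 1.418285
d₂ = d₁ − σ√T = 1.418285 − 0.744196 = 0.674090
N(d₁) = 0.921946,  N(d₂) = 0.749873,  e^(−rT) = 0.810589
E₀ = V₀·N(d₁) − D·e^(−rT)·N(d₂)
   = 543.6874·0.921946 − 307.9078·0.810589·0.749873 = 314.092265
B₀ = V₀ − E₀ = 543.6874 − 314.092265 = 229.595135

B0=229.5951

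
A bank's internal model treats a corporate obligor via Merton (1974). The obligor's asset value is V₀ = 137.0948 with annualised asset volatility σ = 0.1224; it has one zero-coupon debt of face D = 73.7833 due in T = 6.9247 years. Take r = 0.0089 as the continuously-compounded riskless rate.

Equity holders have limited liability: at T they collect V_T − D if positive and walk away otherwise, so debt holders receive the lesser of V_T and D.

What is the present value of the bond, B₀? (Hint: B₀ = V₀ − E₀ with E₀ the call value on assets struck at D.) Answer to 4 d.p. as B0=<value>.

d₁ = [ln(V₀/D) + (r + σ²/2)T] / (σ√T)
   = [ln(137.0948/73.7833) + (0.0089 + 0.5·0.1224²)·6.9247] / (0.1224·√6.9247)
   = [0.619540 + 0.113502] / 0.322093 = 2.275868
d₂ = d₁ − σ√T = 2.275868 − 0.322093 = 1.953774
N(d₁) = 0.988573,  N(d₂) = 0.974636,  e^(−rT) = 0.940231
E₀ = V₀·N(d₁) − D·e^(−rT)·N(d₂)
   = 137.0948·0.988573 − 73.7833·0.940231·0.974636 = 67.914469
B₀ = V₀ − E₀ = 137.0948 − 67.914469 = 69.180331

B0=69.1803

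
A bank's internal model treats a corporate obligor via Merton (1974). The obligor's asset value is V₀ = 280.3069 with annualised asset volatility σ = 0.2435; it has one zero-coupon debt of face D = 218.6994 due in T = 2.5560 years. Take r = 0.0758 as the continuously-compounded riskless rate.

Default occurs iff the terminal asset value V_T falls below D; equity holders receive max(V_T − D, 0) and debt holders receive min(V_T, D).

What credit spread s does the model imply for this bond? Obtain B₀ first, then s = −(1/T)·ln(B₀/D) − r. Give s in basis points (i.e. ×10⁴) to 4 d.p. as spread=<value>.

d₁ = [ln(V₀/D) + (r + σ²/2)T] / (σ√T)
   = [ln(280.3069/218.6994) + (0.0758 + 0.5·0.2435²)·2.5560] / (0.2435·√2.5560)
   = [0.248187 + 0.269520] / 0.389296 = 1.329857
d₂ = d₁ − σ√T = 1.329857 − 0.389296 = 0.940561
N(d₁) = 0.908217,  N(d₂) = 0.826535,  e^(−rT) = 0.823868
E₀ = V₀·N(d₁) − D·e^(−rT)·N(d₂)
   = 280.3069·0.908217 − 218.6994·0.823868·0.826535 = 105.654909
B₀ = V₀ − E₀ = 280.3069 − 105.654909 = 174.651991
spread = −(1/T)·ln(B₀/D) − r = −(1/2.5560)·ln(174.651991/218.6994) − 0.0758 = 0.01219015
in basis points: 0.01219015 × 10⁴ = 121.9015 bp

spread=121.9015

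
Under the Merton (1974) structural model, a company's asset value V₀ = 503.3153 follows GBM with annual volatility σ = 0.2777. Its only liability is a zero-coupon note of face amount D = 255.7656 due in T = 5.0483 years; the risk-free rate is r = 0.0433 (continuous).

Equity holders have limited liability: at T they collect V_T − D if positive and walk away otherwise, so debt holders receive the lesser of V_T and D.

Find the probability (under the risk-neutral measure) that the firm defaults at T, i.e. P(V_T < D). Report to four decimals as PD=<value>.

PD=0.1307

d₁ = [ln(V₀/D) + (r + σ²/2)T] / (σ√T)
   = [ln(503.3153/255.7656) + (0.0433 + 0.5·0.2777²)·5.0483] / (0.2777·√5.0483)
   = [0.676955 + 0.413247] / 0.623948 = 1.747265
d₂ = d₁ − σ√T = 1.747265 − 0.623948 = 1.123317
risk-neutral PD = N(−d₂) = N(-1.123317) = 0.130652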